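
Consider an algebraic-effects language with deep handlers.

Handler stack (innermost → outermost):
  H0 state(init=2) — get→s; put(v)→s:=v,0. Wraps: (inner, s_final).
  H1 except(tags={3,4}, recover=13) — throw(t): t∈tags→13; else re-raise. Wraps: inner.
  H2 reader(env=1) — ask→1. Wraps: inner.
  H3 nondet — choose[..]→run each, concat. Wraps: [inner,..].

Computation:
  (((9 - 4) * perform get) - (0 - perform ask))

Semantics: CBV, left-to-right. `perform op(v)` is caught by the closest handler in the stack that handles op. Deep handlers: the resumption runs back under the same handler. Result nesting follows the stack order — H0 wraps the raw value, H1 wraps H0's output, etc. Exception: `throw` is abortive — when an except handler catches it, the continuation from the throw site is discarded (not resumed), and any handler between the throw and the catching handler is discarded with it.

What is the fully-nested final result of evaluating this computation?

Answer: [(11, 2)]

Evaluation trace:
get @ H0 ⇒ 2
ask @ H2 ⇒ 1
H0 returns (11, 2)
H1 returns (11, 2)
H2 returns (11, 2)
H3 returns [(11, 2)]
= [(11, 2)]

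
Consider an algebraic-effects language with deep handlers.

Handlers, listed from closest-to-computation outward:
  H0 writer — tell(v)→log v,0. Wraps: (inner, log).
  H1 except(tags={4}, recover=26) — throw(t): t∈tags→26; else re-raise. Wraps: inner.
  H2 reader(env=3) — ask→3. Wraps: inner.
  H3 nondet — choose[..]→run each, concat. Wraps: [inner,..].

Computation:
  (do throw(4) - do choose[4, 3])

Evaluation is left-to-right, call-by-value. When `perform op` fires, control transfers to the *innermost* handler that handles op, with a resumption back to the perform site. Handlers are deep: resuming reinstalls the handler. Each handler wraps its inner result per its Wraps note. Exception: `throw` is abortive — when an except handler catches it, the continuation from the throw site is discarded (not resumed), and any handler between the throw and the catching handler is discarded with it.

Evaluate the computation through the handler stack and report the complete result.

Working:
throw(4) @ H1 caught ⇒ 26
H2 returns 26
H3 returns [26]
= [26]

Answer: [26]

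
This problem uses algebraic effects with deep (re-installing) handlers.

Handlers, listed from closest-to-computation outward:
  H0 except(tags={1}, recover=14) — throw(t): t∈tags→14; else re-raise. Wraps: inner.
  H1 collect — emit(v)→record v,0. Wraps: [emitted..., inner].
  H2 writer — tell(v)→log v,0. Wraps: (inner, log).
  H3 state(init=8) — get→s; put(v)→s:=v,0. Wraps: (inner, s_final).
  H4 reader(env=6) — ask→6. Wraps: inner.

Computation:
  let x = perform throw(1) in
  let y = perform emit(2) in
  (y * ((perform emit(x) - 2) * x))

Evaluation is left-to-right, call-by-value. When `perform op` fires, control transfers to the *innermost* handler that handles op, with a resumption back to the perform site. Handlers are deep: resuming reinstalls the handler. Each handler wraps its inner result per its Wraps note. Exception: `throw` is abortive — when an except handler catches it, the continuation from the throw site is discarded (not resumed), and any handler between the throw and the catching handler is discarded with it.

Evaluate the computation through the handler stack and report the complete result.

Answer: (([14], ()), 8)

Step-by-step:
throw(1) @ H0 caught ⇒ 14
H1 returns [14]
H2 returns ([14], ())
H3 returns (([14], ()), 8)
H4 returns (([14], ()), 8)
= (([14], ()), 8)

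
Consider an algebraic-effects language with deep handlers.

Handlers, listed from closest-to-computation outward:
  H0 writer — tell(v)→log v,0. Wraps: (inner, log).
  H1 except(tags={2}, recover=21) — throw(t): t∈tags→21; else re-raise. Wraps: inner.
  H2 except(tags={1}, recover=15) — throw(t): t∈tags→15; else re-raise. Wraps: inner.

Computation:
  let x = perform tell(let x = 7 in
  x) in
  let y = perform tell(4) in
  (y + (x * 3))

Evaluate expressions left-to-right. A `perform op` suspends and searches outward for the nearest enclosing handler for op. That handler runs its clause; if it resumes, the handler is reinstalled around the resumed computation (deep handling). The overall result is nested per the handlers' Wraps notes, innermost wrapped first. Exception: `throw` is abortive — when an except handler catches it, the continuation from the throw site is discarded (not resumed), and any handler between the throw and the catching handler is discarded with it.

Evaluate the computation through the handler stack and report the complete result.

Step-by-step:
tell(7) @ H0 ⇒ log+=7
tell(4) @ H0 ⇒ log+=4
H0 returns (0, (7, 4))
H1 returns (0, (7, 4))
H2 returns (0, (7, 4))
= (0, (7, 4))

Answer: (0, (7, 4))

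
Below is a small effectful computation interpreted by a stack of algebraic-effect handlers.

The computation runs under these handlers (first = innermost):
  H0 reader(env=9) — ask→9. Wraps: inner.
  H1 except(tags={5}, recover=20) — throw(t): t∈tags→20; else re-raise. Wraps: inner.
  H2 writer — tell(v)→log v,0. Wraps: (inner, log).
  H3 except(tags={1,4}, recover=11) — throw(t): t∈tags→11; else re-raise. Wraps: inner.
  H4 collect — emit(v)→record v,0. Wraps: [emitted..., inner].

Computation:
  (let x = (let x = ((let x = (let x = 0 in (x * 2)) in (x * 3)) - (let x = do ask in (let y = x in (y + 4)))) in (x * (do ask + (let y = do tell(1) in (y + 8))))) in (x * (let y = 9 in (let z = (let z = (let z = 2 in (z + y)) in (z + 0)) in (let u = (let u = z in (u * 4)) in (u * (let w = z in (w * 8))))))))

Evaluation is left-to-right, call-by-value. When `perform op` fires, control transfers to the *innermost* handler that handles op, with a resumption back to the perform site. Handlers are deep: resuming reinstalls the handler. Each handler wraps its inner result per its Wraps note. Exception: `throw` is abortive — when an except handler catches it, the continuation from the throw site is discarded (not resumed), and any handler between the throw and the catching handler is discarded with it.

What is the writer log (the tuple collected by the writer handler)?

Step-by-step:
ask @ H0 ⇒ 9
ask @ H0 ⇒ 9
tell(1) @ H2 ⇒ log+=1
H0 returns -855712
H1 returns -855712
H2 returns (-855712, (1))
H3 returns (-855712, (1))
H4 returns [(-855712, (1))]
= [(-855712, (1))]

Answer: (1)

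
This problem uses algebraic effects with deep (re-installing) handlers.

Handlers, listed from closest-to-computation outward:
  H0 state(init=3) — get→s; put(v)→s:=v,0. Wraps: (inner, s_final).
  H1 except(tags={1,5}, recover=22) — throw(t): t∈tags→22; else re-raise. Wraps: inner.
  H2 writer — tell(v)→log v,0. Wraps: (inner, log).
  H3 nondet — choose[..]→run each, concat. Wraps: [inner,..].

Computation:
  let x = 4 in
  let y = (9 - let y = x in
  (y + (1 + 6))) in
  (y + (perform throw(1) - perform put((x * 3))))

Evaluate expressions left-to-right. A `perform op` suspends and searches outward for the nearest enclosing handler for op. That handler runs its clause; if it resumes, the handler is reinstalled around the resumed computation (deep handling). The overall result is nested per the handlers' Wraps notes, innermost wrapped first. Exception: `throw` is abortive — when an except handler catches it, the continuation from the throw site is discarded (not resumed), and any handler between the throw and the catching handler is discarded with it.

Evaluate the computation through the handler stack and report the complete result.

Step-by-step:
throw(1) @ H1 caught ⇒ 22
H2 returns (22, ())
H3 returns [(22, ())]
= [(22, ())]

Answer: [(22, ())]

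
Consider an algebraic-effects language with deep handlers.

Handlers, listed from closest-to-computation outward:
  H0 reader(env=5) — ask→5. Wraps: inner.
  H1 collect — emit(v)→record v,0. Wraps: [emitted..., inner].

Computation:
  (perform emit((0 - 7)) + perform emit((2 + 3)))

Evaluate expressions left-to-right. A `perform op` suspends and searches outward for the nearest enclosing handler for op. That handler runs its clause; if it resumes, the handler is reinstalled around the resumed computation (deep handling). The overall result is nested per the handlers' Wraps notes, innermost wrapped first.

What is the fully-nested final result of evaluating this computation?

Evaluation trace:
emit(-7) @ H1 ⇒ out+=-7
emit(5) @ H1 ⇒ out+=5
H0 returns 0
H1 returns [-7, 5, 0]
= [-7, 5, 0]

Answer: [-7, 5, 0]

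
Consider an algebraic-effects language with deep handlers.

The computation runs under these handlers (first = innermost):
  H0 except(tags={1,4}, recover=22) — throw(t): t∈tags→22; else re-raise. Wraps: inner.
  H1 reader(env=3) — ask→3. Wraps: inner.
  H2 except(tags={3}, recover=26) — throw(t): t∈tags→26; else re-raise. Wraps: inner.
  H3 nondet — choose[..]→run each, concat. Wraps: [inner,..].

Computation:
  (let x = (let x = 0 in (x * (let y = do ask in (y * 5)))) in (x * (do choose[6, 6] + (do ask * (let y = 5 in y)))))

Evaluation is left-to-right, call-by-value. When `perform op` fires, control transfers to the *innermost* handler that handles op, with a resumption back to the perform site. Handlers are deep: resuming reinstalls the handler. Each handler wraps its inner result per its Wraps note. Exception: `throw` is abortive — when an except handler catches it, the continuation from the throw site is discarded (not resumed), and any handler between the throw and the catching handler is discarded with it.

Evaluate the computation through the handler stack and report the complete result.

Answer: [0, 0]

Evaluation trace:
ask @ H1 ⇒ 3
choose[6, 6] @ H3
  branch[0] choose=6:
    ask @ H1 ⇒ 3
    H0 returns 0
    H1 returns 0
    H2 returns 0
    H3 returns [0]
  branch[1] choose=6:
    ask @ H1 ⇒ 3
    H0 returns 0
    H1 returns 0
    H2 returns 0
    H3 returns [0]
= [0, 0]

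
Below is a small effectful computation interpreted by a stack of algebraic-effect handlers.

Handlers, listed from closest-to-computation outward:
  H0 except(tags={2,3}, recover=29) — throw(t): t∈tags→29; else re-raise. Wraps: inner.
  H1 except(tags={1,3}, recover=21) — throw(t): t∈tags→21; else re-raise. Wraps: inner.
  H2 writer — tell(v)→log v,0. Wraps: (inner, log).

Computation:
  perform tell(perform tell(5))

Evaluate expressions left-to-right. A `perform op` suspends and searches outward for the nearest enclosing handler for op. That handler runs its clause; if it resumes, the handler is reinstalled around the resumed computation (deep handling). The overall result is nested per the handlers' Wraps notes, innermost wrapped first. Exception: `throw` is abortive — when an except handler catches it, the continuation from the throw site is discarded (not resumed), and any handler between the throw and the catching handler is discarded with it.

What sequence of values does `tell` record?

Working:
tell(5) @ H2 ⇒ log+=5
tell(0) @ H2 ⇒ log+=0
H0 returns 0
H1 returns 0
H2 returns (0, (5, 0))
= (0, (5, 0))

Answer: (5, 0)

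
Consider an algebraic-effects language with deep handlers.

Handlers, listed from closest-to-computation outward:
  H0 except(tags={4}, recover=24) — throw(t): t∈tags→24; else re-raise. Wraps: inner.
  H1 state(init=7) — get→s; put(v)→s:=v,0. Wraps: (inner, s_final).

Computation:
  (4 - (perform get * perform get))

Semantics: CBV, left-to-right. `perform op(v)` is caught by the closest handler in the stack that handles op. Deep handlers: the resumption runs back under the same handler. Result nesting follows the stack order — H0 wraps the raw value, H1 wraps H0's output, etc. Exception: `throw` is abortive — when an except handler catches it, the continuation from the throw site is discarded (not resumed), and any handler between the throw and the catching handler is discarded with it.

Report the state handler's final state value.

Answer: 7

Step-by-step:
get @ H1 ⇒ 7
get @ H1 ⇒ 7
H0 returns -45
H1 returns (-45, 7)
= (-45, 7)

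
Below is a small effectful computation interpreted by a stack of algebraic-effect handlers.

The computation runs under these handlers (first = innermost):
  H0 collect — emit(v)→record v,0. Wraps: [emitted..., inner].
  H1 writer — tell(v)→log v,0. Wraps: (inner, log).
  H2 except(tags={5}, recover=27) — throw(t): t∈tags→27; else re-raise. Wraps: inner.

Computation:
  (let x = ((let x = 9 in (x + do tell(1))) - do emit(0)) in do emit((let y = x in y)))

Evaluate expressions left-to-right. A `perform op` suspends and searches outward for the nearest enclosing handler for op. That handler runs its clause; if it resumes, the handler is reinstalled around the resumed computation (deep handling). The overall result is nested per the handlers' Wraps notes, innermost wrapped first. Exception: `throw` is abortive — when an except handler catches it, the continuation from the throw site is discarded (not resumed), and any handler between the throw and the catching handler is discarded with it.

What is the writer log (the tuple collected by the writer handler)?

Answer: (1)

Step-by-step:
tell(1) @ H1 ⇒ log+=1
emit(0) @ H0 ⇒ out+=0
emit(9) @ H0 ⇒ out+=9
H0 returns [0, 9, 0]
H1 returns ([0, 9, 0], (1))
H2 returns ([0, 9, 0], (1))
= ([0, 9, 0], (1))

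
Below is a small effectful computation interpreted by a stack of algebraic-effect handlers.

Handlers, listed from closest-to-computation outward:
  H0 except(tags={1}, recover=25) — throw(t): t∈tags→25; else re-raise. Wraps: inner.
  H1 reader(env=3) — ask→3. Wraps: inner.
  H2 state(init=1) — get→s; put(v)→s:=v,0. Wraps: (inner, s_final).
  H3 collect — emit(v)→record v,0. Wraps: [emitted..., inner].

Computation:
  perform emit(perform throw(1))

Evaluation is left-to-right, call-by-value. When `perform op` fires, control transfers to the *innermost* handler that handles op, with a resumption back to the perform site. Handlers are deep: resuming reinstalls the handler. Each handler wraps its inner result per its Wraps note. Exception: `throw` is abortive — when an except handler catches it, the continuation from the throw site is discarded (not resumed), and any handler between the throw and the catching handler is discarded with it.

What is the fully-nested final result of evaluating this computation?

Evaluation trace:
throw(1) @ H0 caught ⇒ 25
H1 returns 25
H2 returns (25, 1)
H3 returns [(25, 1)]
= [(25, 1)]

Answer: [(25, 1)]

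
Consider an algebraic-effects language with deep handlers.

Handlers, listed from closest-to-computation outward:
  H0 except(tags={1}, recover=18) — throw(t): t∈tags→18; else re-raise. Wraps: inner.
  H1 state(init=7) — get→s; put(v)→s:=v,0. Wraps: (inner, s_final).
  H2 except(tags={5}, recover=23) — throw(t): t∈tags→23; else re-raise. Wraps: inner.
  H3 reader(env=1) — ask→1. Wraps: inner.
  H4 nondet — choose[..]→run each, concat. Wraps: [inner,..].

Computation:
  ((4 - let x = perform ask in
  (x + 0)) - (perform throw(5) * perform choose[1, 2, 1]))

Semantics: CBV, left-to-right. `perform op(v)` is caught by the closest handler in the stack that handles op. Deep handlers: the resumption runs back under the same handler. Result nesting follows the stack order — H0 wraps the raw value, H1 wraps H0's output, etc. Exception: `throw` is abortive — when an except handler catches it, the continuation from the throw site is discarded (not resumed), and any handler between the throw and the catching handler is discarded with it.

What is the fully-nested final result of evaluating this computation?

Answer: [23]

Working:
ask @ H3 ⇒ 1
throw(5) @ H0 re-raised
throw(5) @ H2 caught ⇒ 23
H3 returns 23
H4 returns [23]
= [23]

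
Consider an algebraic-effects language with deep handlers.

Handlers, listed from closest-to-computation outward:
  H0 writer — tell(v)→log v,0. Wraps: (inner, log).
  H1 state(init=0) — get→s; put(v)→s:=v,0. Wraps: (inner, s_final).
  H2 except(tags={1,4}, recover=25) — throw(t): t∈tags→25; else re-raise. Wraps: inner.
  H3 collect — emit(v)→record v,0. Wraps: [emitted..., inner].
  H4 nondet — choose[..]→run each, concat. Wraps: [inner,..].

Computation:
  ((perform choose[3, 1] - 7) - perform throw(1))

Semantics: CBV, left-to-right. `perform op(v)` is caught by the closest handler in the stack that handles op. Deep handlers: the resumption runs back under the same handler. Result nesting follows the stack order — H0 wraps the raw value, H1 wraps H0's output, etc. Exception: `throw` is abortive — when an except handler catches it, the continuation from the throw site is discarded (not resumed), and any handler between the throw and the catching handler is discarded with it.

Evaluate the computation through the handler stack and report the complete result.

Step-by-step:
choose[3, 1] @ H4
  branch[0] choose=3:
    throw(1) @ H2 caught ⇒ 25
    H3 returns [25]
    H4 returns [[25]]
  branch[1] choose=1:
    throw(1) @ H2 caught ⇒ 25
    H3 returns [25]
    H4 returns [[25]]
= [[25], [25]]

Answer: [[25], [25]]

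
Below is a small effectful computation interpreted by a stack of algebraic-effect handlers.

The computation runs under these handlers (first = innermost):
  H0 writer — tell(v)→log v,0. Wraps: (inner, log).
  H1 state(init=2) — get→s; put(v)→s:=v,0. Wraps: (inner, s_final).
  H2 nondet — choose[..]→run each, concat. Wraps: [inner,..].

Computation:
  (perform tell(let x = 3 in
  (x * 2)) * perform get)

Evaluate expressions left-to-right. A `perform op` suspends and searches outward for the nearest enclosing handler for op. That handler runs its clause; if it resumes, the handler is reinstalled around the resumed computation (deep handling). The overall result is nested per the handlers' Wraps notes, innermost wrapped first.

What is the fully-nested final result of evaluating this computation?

Answer: [((0, (6)), 2)]

Evaluation trace:
tell(6) @ H0 ⇒ log+=6
get @ H1 ⇒ 2
H0 returns (0, (6))
H1 returns ((0, (6)), 2)
H2 returns [((0, (6)), 2)]
= [((0, (6)), 2)]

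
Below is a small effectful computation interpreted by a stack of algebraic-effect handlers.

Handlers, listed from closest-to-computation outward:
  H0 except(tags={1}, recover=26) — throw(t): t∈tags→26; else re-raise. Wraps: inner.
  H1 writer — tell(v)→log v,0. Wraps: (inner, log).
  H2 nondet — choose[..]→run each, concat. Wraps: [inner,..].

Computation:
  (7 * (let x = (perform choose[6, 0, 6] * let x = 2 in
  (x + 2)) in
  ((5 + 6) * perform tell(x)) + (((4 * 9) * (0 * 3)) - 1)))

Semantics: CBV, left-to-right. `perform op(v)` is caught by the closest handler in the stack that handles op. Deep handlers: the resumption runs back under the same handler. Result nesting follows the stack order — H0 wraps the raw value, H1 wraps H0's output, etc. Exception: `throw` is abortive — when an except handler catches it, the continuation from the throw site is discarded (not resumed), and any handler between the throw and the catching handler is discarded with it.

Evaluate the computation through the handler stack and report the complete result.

Step-by-step:
choose[6, 0, 6] @ H2
  branch[0] choose=6:
    tell(24) @ H1 ⇒ log+=24
    H0 returns -7
    H1 returns (-7, (24))
    H2 returns [(-7, (24))]
  branch[1] choose=0:
    tell(0) @ H1 ⇒ log+=0
    H0 returns -7
    H1 returns (-7, (0))
    H2 returns [(-7, (0))]
  branch[2] choose=6:
    tell(24) @ H1 ⇒ log+=24
    H0 returns -7
    H1 returns (-7, (24))
    H2 returns [(-7, (24))]
= [(-7, (24)), (-7, (0)), (-7, (24))]

Answer: [(-7, (24)), (-7, (0)), (-7, (24))]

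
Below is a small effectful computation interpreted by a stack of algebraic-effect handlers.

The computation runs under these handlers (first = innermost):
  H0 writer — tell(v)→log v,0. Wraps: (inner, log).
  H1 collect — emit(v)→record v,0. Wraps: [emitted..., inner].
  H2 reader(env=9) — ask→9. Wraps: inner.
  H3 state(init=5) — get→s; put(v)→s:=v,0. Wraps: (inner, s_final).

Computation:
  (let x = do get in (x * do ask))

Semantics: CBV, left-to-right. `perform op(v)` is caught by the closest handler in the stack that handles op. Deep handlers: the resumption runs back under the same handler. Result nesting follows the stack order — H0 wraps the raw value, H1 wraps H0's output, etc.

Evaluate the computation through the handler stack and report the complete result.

Answer: ([(45, ())], 5)

Step-by-step:
get @ H3 ⇒ 5
ask @ H2 ⇒ 9
H0 returns (45, ())
H1 returns [(45, ())]
H2 returns [(45, ())]
H3 returns ([(45, ())], 5)
= ([(45, ())], 5)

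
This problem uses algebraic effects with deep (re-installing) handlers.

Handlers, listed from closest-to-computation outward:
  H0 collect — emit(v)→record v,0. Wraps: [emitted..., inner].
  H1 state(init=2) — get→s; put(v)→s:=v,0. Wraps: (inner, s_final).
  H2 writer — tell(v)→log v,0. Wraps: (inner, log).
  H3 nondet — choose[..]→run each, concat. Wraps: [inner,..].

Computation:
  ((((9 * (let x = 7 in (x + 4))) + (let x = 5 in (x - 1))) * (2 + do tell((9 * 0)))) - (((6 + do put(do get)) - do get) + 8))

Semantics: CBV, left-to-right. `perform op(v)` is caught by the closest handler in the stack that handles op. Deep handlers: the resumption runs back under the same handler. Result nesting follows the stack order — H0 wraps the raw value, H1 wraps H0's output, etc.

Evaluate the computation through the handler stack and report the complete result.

Answer: [(([194], 2), (0))]

Working:
tell(0) @ H2 ⇒ log+=0
get @ H1 ⇒ 2
put(2) @ H1 ⇒ s:=2
get @ H1 ⇒ 2
H0 returns [194]
H1 returns ([194], 2)
H2 returns (([194], 2), (0))
H3 returns [(([194], 2), (0))]
= [(([194], 2), (0))]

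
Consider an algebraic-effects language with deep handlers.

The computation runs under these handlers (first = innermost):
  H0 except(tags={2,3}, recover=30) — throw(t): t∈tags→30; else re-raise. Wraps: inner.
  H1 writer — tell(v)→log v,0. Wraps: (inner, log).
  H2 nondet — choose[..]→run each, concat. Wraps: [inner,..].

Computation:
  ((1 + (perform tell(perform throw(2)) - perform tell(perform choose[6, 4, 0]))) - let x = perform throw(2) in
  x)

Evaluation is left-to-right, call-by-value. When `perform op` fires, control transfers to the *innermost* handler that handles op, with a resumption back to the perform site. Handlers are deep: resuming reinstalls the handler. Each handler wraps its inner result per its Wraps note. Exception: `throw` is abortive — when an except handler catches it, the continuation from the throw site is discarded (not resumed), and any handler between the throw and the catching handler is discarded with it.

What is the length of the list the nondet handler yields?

Answer: 1

Evaluation trace:
throw(2) @ H0 caught ⇒ 30
H1 returns (30, ())
H2 returns [(30, ())]
= [(30, ())]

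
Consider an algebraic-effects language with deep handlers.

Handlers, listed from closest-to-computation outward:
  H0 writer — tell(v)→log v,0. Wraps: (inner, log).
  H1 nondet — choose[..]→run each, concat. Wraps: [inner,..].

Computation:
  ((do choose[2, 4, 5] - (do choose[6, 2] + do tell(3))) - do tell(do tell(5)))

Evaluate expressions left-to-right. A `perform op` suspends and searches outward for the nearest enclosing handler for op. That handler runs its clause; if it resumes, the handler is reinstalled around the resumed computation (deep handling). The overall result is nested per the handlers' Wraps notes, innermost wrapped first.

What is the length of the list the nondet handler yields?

Answer: 6

Evaluation trace:
choose[2, 4, 5] @ H1
  branch[0] choose=2:
    choose[6, 2] @ H1
      branch[0] choose=6:
        tell(3) @ H0 ⇒ log+=3
        tell(5) @ H0 ⇒ log+=5
        tell(0) @ H0 ⇒ log+=0
        H0 returns (-4, (3, 5, 0))
        H1 returns [(-4, (3, 5, 0))]
      branch[1] choose=2:
        tell(3) @ H0 ⇒ log+=3
        tell(5) @ H0 ⇒ log+=5
        tell(0) @ H0 ⇒ log+=0
        H0 returns (0, (3, 5, 0))
        H1 returns [(0, (3, 5, 0))]
  branch[1] choose=4:
    choose[6, 2] @ H1
      branch[0] choose=6:
        tell(3) @ H0 ⇒ log+=3
        tell(5) @ H0 ⇒ log+=5
        tell(0) @ H0 ⇒ log+=0
        H0 returns (-2, (3, 5, 0))
        H1 returns [(-2, (3, 5, 0))]
      branch[1] choose=2:
        tell(3) @ H0 ⇒ log+=3
        tell(5) @ H0 ⇒ log+=5
        tell(0) @ H0 ⇒ log+=0
        H0 returns (2, (3, 5, 0))
        H1 returns [(2, (3, 5, 0))]
  branch[2] choose=5:
    choose[6, 2] @ H1
      branch[0] choose=6:
        tell(3) @ H0 ⇒ log+=3
        tell(5) @ H0 ⇒ log+=5
        tell(0) @ H0 ⇒ log+=0
        H0 returns (-1, (3, 5, 0))
        H1 returns [(-1, (3, 5, 0))]
      branch[1] choose=2:
        tell(3) @ H0 ⇒ log+=3
        tell(5) @ H0 ⇒ log+=5
        tell(0) @ H0 ⇒ log+=0
        H0 returns (3, (3, 5, 0))
        H1 returns [(3, (3, 5, 0))]
= [(-4, (3, 5, 0)), (0, (3, 5, 0)), (-2, (3, 5, 0)), (2, (3, 5, 0)), (-1, (3, 5, 0)), (3, (3, 5, 0))]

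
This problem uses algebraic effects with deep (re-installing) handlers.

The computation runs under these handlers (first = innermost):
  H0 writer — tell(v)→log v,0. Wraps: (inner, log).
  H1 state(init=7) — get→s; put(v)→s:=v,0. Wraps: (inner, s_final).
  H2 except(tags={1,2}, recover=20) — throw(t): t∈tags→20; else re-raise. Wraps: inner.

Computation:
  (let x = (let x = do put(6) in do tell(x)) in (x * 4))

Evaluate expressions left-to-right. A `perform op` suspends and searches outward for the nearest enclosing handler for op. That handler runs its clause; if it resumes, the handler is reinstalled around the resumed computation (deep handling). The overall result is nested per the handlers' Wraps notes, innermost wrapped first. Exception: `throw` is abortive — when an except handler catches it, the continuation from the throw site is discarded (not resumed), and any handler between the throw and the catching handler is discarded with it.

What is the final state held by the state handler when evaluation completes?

Step-by-step:
put(6) @ H1 ⇒ s:=6
tell(0) @ H0 ⇒ log+=0
H0 returns (0, (0))
H1 returns ((0, (0)), 6)
H2 returns ((0, (0)), 6)
= ((0, (0)), 6)

Answer: 6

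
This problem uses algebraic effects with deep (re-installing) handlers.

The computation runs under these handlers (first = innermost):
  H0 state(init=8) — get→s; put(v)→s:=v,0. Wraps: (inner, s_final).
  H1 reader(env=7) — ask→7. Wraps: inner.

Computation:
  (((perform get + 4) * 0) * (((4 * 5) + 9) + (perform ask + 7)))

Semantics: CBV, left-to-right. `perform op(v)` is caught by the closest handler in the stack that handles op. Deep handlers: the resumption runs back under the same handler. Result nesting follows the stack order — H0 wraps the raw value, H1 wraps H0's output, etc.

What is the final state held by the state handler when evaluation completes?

Answer: 8

Step-by-step:
get @ H0 ⇒ 8
ask @ H1 ⇒ 7
H0 returns (0, 8)
H1 returns (0, 8)
= (0, 8)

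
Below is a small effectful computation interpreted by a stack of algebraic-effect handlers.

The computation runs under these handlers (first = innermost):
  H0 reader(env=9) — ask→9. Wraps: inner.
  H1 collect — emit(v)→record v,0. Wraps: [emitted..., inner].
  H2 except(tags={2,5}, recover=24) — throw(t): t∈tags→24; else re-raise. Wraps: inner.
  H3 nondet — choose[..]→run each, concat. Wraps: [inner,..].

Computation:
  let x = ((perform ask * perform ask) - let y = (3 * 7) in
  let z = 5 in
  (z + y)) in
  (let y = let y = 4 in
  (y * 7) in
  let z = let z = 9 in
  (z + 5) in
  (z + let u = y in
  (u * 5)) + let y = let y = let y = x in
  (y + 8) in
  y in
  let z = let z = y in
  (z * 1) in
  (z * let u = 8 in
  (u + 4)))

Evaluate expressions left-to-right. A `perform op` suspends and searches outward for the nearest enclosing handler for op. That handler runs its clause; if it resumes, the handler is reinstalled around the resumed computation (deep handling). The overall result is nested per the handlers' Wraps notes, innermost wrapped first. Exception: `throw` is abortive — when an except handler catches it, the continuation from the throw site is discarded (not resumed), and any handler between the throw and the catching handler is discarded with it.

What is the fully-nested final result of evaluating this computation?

Answer: [[910]]

Step-by-step:
ask @ H0 ⇒ 9
ask @ H0 ⇒ 9
H0 returns 910
H1 returns [910]
H2 returns [910]
H3 returns [[910]]
= [[910]]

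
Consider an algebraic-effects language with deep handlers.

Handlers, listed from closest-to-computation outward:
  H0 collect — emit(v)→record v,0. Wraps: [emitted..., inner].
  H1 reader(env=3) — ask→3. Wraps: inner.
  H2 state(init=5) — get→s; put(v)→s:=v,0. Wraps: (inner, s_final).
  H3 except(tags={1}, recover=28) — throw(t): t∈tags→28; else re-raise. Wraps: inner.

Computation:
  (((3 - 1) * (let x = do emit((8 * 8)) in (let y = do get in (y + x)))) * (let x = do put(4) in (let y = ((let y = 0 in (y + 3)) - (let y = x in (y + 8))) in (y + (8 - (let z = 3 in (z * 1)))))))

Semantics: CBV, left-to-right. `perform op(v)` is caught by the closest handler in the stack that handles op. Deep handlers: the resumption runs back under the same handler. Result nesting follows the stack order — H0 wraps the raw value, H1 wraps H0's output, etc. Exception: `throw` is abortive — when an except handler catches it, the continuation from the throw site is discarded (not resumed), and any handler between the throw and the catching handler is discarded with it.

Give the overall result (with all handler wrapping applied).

Answer: ([64, 0], 4)

Working:
emit(64) @ H0 ⇒ out+=64
get @ H2 ⇒ 5
put(4) @ H2 ⇒ s:=4
H0 returns [64, 0]
H1 returns [64, 0]
H2 returns ([64, 0], 4)
H3 returns ([64, 0], 4)
= ([64, 0], 4)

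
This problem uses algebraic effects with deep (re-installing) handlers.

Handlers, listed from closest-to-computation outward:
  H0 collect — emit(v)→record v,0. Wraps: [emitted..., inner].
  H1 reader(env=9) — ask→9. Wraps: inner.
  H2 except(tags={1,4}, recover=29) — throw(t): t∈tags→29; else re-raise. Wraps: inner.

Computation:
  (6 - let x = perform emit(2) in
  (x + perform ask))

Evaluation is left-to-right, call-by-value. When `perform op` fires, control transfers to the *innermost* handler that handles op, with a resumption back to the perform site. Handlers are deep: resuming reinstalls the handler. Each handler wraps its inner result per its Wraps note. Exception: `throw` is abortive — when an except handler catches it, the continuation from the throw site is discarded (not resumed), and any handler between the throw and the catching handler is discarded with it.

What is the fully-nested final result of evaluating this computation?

Step-by-step:
emit(2) @ H0 ⇒ out+=2
ask @ H1 ⇒ 9
H0 returns [2, -3]
H1 returns [2, -3]
H2 returns [2, -3]
= [2, -3]

Answer: [2, -3]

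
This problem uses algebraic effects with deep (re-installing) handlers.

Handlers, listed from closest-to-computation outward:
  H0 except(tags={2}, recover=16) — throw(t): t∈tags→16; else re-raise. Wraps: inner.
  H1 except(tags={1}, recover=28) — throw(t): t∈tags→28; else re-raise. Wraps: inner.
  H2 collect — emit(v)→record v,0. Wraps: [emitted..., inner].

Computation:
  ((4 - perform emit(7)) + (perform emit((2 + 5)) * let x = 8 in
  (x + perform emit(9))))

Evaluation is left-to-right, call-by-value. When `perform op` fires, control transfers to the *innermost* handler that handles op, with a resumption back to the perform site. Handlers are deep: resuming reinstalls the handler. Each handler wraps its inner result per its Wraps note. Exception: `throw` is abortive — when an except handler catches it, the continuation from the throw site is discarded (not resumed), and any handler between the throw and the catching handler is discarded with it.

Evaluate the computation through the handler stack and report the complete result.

Answer: [7, 7, 9, 4]

Step-by-step:
emit(7) @ H2 ⇒ out+=7
emit(7) @ H2 ⇒ out+=7
emit(9) @ H2 ⇒ out+=9
H0 returns 4
H1 returns 4
H2 returns [7, 7, 9, 4]
= [7, 7, 9, 4]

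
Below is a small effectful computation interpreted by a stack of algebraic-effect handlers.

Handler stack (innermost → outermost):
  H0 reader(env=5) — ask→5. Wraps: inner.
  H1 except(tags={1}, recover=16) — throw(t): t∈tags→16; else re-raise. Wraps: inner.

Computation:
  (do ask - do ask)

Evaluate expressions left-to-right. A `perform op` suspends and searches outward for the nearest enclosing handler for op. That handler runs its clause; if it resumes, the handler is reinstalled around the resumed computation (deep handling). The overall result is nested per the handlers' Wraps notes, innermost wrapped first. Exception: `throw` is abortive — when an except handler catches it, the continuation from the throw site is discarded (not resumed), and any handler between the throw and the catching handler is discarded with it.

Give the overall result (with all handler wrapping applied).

Working:
ask @ H0 ⇒ 5
ask @ H0 ⇒ 5
H0 returns 0
H1 returns 0
= 0

Answer: 0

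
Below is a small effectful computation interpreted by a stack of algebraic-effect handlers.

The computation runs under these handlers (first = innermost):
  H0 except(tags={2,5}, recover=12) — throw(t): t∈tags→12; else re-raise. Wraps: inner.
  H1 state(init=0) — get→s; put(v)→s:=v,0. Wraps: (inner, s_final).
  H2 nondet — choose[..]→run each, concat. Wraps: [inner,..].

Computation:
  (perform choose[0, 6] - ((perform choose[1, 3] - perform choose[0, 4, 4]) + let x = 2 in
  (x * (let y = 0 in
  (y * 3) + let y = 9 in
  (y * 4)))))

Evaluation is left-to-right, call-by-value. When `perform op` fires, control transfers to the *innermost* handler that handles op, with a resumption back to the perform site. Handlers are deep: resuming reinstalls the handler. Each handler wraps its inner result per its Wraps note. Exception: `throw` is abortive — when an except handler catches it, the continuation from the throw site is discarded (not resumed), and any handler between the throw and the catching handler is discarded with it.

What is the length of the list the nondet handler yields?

Working:
choose[0, 6] @ H2
  branch[0] choose=0:
    choose[1, 3] @ H2
      branch[0] choose=1:
        choose[0, 4, 4] @ H2
          branch[0] choose=0:
            H0 returns -73
            H1 returns (-73, 0)
            H2 returns [(-73, 0)]
          branch[1] choose=4:
            H0 returns -69
            H1 returns (-69, 0)
            H2 returns [(-69, 0)]
          branch[2] choose=4:
            H0 returns -69
            H1 returns (-69, 0)
            H2 returns [(-69, 0)]
      branch[1] choose=3:
        choose[0, 4, 4] @ H2
          branch[0] choose=0:
            H0 returns -75
            H1 returns (-75, 0)
            H2 returns [(-75, 0)]
          branch[1] choose=4:
            H0 returns -71
            H1 returns (-71, 0)
            H2 returns [(-71, 0)]
          branch[2] choose=4:
            H0 returns -71
            H1 returns (-71, 0)
            H2 returns [(-71, 0)]
  branch[1] choose=6:
    choose[1, 3] @ H2
      branch[0] choose=1:
        choose[0, 4, 4] @ H2
          branch[0] choose=0:
            H0 returns -67
            H1 returns (-67, 0)
            H2 returns [(-67, 0)]
          branch[1] choose=4:
            H0 returns -63
            H1 returns (-63, 0)
            H2 returns [(-63, 0)]
          branch[2] choose=4:
            H0 returns -63
            H1 returns (-63, 0)
            H2 returns [(-63, 0)]
      branch[1] choose=3:
        choose[0, 4, 4] @ H2
          branch[0] choose=0:
            H0 returns -69
            H1 returns (-69, 0)
            H2 returns [(-69, 0)]
          branch[1] choose=4:
            H0 returns -65
            H1 returns (-65, 0)
            H2 returns [(-65, 0)]
          branch[2] choose=4:
            H0 returns -65
            H1 returns (-65, 0)
            H2 returns [(-65, 0)]
= [(-73, 0), (-69, 0), (-69, 0), (-75, 0), (-71, 0), (-71, 0), (-67, 0), (-63, 0), (-63, 0), (-69, 0), (-65, 0), (-65, 0)]

Answer: 12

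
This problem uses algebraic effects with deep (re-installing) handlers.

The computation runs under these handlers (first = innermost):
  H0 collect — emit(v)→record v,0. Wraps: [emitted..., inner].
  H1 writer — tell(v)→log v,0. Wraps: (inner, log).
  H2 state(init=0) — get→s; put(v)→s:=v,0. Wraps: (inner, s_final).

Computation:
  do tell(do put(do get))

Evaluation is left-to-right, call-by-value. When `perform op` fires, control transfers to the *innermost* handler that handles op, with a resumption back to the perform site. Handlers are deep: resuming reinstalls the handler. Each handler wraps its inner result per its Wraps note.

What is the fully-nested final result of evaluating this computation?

Answer: (([0], (0)), 0)

Working:
get @ H2 ⇒ 0
put(0) @ H2 ⇒ s:=0
tell(0) @ H1 ⇒ log+=0
H0 returns [0]
H1 returns ([0], (0))
H2 returns (([0], (0)), 0)
= (([0], (0)), 0)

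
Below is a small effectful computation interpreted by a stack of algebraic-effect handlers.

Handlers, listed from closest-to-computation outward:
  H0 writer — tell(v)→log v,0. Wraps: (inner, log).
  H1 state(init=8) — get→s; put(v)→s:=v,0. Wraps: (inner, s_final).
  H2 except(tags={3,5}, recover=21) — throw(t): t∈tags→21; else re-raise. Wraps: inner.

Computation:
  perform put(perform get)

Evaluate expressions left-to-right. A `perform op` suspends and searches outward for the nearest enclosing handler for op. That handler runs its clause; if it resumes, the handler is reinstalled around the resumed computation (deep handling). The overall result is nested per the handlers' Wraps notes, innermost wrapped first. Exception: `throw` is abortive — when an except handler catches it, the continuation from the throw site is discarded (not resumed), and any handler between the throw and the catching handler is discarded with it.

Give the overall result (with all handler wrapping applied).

Answer: ((0, ()), 8)

Step-by-step:
get @ H1 ⇒ 8
put(8) @ H1 ⇒ s:=8
H0 returns (0, ())
H1 returns ((0, ()), 8)
H2 returns ((0, ()), 8)
= ((0, ()), 8)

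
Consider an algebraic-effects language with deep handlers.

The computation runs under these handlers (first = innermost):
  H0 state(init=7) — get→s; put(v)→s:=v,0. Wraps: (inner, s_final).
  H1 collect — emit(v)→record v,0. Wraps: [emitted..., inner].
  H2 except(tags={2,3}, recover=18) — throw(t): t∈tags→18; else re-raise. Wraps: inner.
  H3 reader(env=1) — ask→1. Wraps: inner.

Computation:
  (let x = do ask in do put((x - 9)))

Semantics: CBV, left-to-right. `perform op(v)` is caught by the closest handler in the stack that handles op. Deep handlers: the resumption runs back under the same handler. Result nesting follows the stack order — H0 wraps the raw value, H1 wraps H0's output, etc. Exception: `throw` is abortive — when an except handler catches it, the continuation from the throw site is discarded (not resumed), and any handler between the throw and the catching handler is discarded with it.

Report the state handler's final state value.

Evaluation trace:
ask @ H3 ⇒ 1
put(-8) @ H0 ⇒ s:=-8
H0 returns (0, -8)
H1 returns [(0, -8)]
H2 returns [(0, -8)]
H3 returns [(0, -8)]
= [(0, -8)]

Answer: -8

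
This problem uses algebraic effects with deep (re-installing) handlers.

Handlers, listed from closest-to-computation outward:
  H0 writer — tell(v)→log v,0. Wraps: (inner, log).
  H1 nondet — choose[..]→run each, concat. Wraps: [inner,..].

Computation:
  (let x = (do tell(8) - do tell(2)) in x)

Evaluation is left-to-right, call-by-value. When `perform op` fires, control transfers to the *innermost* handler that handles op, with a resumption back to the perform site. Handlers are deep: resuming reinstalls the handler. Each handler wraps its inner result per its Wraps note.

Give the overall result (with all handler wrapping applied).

Answer: [(0, (8, 2))]

Step-by-step:
tell(8) @ H0 ⇒ log+=8
tell(2) @ H0 ⇒ log+=2
H0 returns (0, (8, 2))
H1 returns [(0, (8, 2))]
= [(0, (8, 2))]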